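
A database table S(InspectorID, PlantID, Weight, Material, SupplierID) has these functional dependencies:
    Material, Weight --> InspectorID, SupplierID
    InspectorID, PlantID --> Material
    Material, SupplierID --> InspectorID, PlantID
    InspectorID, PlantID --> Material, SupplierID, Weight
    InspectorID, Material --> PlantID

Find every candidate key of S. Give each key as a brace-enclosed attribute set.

{InspectorID, Material}, {InspectorID, PlantID}, {Material, SupplierID}, {Material, Weight}

{InspectorID, Material}⁺ = {InspectorID, Material, PlantID, SupplierID, Weight}, which is every attribute, so {InspectorID, Material} is a candidate key.
{InspectorID, PlantID}⁺ = {InspectorID, Material, PlantID, SupplierID, Weight}, which is every attribute, so {InspectorID, PlantID} is a candidate key.
{Material, SupplierID}⁺ = {InspectorID, Material, PlantID, SupplierID, Weight}, which is every attribute, so {Material, SupplierID} is a candidate key.
{Material, Weight}⁺ = {InspectorID, Material, PlantID, SupplierID, Weight}, which is every attribute, so {Material, Weight} is a candidate key.
Any other superkey properly contains one of these, so there are no further candidate keys.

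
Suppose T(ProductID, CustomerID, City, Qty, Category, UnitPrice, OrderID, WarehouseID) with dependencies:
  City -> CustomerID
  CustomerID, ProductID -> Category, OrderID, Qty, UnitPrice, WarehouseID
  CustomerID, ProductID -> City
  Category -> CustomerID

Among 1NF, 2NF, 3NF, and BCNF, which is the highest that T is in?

Candidate keys: {Category, ProductID}, {City, ProductID}, {CustomerID, ProductID}. Prime attributes: {Category, City, CustomerID, ProductID}.
City -> CustomerID: {City}⁺ = {City, CustomerID}, which is not all of the attributes, so the left side is not a superkey — BCNF is violated.
Its right-hand attributes {CustomerID} are all prime, as are those of every other non-superkey FD — the relation is in 3NF.

3NF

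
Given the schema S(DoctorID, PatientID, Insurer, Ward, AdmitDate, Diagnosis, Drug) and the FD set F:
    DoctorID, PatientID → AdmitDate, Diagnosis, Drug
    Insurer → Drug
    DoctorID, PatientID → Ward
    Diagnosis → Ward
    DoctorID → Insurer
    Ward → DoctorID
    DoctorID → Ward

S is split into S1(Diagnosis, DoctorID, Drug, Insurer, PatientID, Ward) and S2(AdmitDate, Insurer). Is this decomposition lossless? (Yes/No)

Common attributes: {Insurer}; their closure is {Drug, Insurer}.
S1 ⊄ {Drug, Insurer} and S2 ⊄ {Drug, Insurer}, so the split is lossy.

No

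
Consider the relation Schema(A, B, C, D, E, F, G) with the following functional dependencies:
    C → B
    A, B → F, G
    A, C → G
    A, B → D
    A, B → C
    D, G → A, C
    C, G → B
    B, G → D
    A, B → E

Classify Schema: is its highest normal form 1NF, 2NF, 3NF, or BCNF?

Candidate keys: {A, B}, {A, C}, {B, G}, {C, G}, {D, G}. Prime attributes: {A, B, C, D, G}.
C → B breaks BCNF: {C}⁺ = {B, C}, so {C} is not a superkey.
But every attribute on its right side ({B}) is prime, and the same holds for every other non-superkey FD, so 3NF still holds.

3NF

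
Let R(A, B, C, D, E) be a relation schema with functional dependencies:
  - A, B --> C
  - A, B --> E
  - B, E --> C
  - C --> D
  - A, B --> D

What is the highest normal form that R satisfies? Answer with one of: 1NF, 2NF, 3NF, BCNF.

Candidate key: {A, B}. Prime attributes: {A, B}.
For B, E --> C we have {B, E}⁺ = {B, C, D, E}; {B, E} is not a superkey, so BCNF fails.
Because {C} is non-prime and the left side of B, E --> C is not a superkey, the relation is not in 3NF.
No non-prime attribute depends on a proper subset of any candidate key, so 2NF holds.

2NF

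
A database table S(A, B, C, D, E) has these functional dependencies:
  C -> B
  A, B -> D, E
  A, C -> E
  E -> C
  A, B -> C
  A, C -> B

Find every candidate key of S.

Attributes never on any right-hand side: {A} — every candidate key must contain it.
{A, B}⁺ = {A, B, C, D, E}, which is every attribute, so {A, B} is a candidate key.
{A, C}⁺ = {A, B, C, D, E}, which is every attribute, so {A, C} is a candidate key.
{A, E}⁺ = {A, B, C, D, E}, which is every attribute, so {A, E} is a candidate key.
These are minimal and exhaustive — every other superkey contains one of them.

{A, B}, {A, C}, {A, E}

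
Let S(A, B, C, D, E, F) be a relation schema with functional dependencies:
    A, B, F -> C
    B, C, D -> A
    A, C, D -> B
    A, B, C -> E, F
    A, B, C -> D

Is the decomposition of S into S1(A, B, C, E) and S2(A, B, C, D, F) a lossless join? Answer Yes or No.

Yes

Common attributes: {A, B, C}; their closure is {A, B, C, D, E, F}.
This includes all of S1, so the common attributes are a superkey of S1 — the join is lossless.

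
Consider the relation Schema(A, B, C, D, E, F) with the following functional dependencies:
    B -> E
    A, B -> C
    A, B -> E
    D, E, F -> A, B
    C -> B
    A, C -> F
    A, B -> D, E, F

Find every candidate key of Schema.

{A, B}, {A, C}, {B, D, F}, {C, D, F}, {D, E, F}

{A, B} is a candidate key since {A, B}⁺ = {A, B, C, D, E, F} covers every attribute.
{A, C} is a candidate key since {A, C}⁺ = {A, B, C, D, E, F} covers every attribute.
{B, D, F} is a candidate key since {B, D, F}⁺ = {A, B, C, D, E, F} covers every attribute.
{C, D, F} is a candidate key since {C, D, F}⁺ = {A, B, C, D, E, F} covers every attribute.
{D, E, F} is a candidate key since {D, E, F}⁺ = {A, B, C, D, E, F} covers every attribute.
These are minimal and exhaustive — every other superkey contains one of them.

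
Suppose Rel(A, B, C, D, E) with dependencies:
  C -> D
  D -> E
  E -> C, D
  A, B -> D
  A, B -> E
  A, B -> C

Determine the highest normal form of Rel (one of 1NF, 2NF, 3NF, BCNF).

2NF

Candidate key: {A, B}. Prime attributes: {A, B}.
C -> D: {C}⁺ = {C, D, E}, which is not all of the attributes, so the left side is not a superkey — BCNF is violated.
C -> D has non-prime {D} on the right and a non-superkey on the left, so 3NF fails.
No proper subset of a key has a non-prime attribute in its closure, so there is no partial dependency; 2NF holds.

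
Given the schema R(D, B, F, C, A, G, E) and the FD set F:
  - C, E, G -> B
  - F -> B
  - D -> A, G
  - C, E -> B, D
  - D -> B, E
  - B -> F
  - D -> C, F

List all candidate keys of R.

{C, E}, {D}

Closure of {D} is {A, B, C, D, E, F, G}, the whole schema; {D} is a candidate key.
Closure of {C, E} is {A, B, C, D, E, F, G}, the whole schema; {C, E} is a candidate key.
No proper subset of any of these is a key, and no other minimal superkey exists.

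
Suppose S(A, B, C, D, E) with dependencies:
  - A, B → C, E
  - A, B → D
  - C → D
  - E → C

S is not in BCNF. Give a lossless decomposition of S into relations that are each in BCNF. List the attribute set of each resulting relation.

Candidate key of the original relation: {A, B}.
In {A, B, C, D, E}, {C} is not a superkey ({C}⁺ restricted to this set is {C, D}), so split on C → D into {C, D} and {A, B, C, E}.
{C, D}: every determinant is a superkey — BCNF.
In {A, B, C, E}, {E} is not a superkey ({E}⁺ restricted to this set is {C, E}), so split on E → C into {C, E} and {A, B, E}.
{C, E}: every determinant is a superkey — BCNF.
{A, B, E}: every determinant is a superkey — BCNF.

{A, B, E}; {C, D}; {C, E}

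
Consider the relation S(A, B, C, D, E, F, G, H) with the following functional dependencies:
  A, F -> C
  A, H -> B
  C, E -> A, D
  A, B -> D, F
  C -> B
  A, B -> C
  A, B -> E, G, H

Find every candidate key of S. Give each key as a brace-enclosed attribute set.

{A, B}, {A, C}, {A, F}, {A, H}, {C, E}

Closure of {A, B} is {A, B, C, D, E, F, G, H}, the whole schema; {A, B} is a candidate key.
Closure of {A, C} is {A, B, C, D, E, F, G, H}, the whole schema; {A, C} is a candidate key.
Closure of {A, F} is {A, B, C, D, E, F, G, H}, the whole schema; {A, F} is a candidate key.
Closure of {A, H} is {A, B, C, D, E, F, G, H}, the whole schema; {A, H} is a candidate key.
Closure of {C, E} is {A, B, C, D, E, F, G, H}, the whole schema; {C, E} is a candidate key.
No proper subset of any of these is a key, and no other minimal superkey exists.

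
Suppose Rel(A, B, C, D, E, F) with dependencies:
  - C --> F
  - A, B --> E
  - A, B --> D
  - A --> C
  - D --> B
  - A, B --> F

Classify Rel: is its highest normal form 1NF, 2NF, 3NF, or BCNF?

Candidate keys: {A, B}, {A, D}. Prime attributes: {A, B, D}.
For C --> F we have {C}⁺ = {C, F}; {C} is not a superkey, so BCNF fails.
C --> F has non-prime {F} on the right and a non-superkey on the left, so 3NF fails.
{A} is a proper subset of the key {A, B}, and {A}⁺ contains the non-prime attributes {C, F} — a partial dependency, so 2NF is violated.

1NF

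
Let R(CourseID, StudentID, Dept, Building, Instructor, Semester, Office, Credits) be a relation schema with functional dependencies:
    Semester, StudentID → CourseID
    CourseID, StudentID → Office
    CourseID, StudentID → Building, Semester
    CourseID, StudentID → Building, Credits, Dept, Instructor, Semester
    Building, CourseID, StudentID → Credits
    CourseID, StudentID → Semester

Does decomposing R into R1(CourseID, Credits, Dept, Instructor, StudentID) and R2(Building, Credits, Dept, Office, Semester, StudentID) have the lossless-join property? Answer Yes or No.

No

Common attributes: {Credits, Dept, StudentID}; their closure is {Credits, Dept, StudentID}.
R1 ⊄ {Credits, Dept, StudentID} and R2 ⊄ {Credits, Dept, StudentID}, so the split is lossy.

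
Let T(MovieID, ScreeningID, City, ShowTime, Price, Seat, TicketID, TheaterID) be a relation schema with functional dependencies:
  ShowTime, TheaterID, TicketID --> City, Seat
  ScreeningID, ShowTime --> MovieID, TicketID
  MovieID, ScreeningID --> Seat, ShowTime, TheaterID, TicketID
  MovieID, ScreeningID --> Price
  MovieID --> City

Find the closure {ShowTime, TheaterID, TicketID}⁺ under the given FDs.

Start with {ShowTime, TheaterID, TicketID}.
ShowTime, TheaterID, TicketID --> City, Seat applies; add {City, Seat} → now {City, Seat, ShowTime, TheaterID, TicketID}.
No further FD applies.

{City, Seat, ShowTime, TheaterID, TicketID}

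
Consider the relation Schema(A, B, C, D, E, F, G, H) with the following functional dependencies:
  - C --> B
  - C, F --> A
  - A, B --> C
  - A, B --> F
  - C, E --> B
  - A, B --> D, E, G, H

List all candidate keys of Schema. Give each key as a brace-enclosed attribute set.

{A, B}, {A, C}, {C, F}

{A, B}⁺ = {A, B, C, D, E, F, G, H} — all of the relation — so {A, B} is a candidate key.
{A, C}⁺ = {A, B, C, D, E, F, G, H} — all of the relation — so {A, C} is a candidate key.
{C, F}⁺ = {A, B, C, D, E, F, G, H} — all of the relation — so {C, F} is a candidate key.
These are minimal and exhaustive — every other superkey contains one of them.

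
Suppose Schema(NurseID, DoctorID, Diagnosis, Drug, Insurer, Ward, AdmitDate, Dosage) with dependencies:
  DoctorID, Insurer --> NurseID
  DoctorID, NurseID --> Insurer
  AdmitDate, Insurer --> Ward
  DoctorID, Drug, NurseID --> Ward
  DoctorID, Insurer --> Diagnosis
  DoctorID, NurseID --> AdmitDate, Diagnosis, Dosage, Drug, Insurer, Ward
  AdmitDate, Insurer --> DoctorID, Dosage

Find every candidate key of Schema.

Closure of {AdmitDate, Insurer} is {AdmitDate, Diagnosis, DoctorID, Dosage, Drug, Insurer, NurseID, Ward}, the whole schema; {AdmitDate, Insurer} is a candidate key.
Closure of {DoctorID, Insurer} is {AdmitDate, Diagnosis, DoctorID, Dosage, Drug, Insurer, NurseID, Ward}, the whole schema; {DoctorID, Insurer} is a candidate key.
Closure of {DoctorID, NurseID} is {AdmitDate, Diagnosis, DoctorID, Dosage, Drug, Insurer, NurseID, Ward}, the whole schema; {DoctorID, NurseID} is a candidate key.
No proper subset of any of these is a key, and no other minimal superkey exists.

{AdmitDate, Insurer}, {DoctorID, Insurer}, {DoctorID, NurseID}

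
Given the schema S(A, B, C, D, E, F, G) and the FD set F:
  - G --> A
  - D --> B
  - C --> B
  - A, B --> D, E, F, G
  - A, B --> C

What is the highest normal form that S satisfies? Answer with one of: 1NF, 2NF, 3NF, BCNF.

Candidate keys: {A, B}, {A, C}, {A, D}, {B, G}, {C, G}, {D, G}. Prime attributes: {A, B, C, D, G}.
G --> A: {G}⁺ = {A, G}, which is not all of the attributes, so the left side is not a superkey — BCNF is violated.
But every attribute on its right side ({A}) is prime, and the same holds for every other non-superkey FD, so 3NF still holds.

3NF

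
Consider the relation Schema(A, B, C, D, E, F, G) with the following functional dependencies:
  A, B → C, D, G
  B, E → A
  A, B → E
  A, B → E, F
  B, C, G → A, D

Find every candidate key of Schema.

{A, B}, {B, C, G}, {B, E}

Attributes never on any right-hand side: {B} — every candidate key must contain it.
{A, B} is a candidate key since {A, B}⁺ = {A, B, C, D, E, F, G} covers every attribute.
{B, E} is a candidate key since {B, E}⁺ = {A, B, C, D, E, F, G} covers every attribute.
{B, C, G} is a candidate key since {B, C, G}⁺ = {A, B, C, D, E, F, G} covers every attribute.
Any other superkey properly contains one of these, so there are no further candidate keys.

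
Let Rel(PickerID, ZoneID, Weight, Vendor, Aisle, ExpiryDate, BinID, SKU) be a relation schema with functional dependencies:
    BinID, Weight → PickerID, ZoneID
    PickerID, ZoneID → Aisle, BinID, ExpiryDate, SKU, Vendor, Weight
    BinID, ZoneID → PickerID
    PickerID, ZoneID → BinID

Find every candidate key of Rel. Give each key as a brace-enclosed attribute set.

{BinID, Weight}⁺ = {Aisle, BinID, ExpiryDate, PickerID, SKU, Vendor, Weight, ZoneID} — all of the relation — so {BinID, Weight} is a candidate key.
{BinID, ZoneID}⁺ = {Aisle, BinID, ExpiryDate, PickerID, SKU, Vendor, Weight, ZoneID} — all of the relation — so {BinID, ZoneID} is a candidate key.
{PickerID, ZoneID}⁺ = {Aisle, BinID, ExpiryDate, PickerID, SKU, Vendor, Weight, ZoneID} — all of the relation — so {PickerID, ZoneID} is a candidate key.
These are minimal and exhaustive — every other superkey contains one of them.

{BinID, Weight}, {BinID, ZoneID}, {PickerID, ZoneID}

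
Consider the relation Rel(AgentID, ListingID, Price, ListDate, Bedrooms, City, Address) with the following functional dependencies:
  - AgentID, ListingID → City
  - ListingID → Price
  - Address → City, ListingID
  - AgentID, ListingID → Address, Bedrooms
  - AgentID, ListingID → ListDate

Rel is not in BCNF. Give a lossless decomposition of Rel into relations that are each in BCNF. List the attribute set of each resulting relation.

Candidate keys of the original relation: {Address, AgentID}, {AgentID, ListingID}.
Within {Address, AgentID, Bedrooms, City, ListDate, ListingID, Price}: {ListingID}⁺ ∩ {Address, AgentID, Bedrooms, City, ListDate, ListingID, Price} = {ListingID, Price}, not the whole set, so ListingID → Price violates BCNF; decompose into {ListingID, Price} and {Address, AgentID, Bedrooms, City, ListDate, ListingID}.
{ListingID, Price} is in BCNF.
Within {Address, AgentID, Bedrooms, City, ListDate, ListingID}: {Address}⁺ ∩ {Address, AgentID, Bedrooms, City, ListDate, ListingID} = {Address, City, ListingID}, not the whole set, so Address → City, ListingID violates BCNF; decompose into {Address, City, ListingID} and {Address, AgentID, Bedrooms, ListDate}.
{Address, City, ListingID} is in BCNF.
{Address, AgentID, Bedrooms, ListDate} is in BCNF.

{Address, AgentID, Bedrooms, ListDate}; {Address, City, ListingID}; {ListingID, Price}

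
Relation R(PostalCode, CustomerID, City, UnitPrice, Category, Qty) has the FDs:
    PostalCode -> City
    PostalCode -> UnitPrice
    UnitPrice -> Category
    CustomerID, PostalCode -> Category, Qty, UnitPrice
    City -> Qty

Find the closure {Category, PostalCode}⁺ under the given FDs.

Start with {Category, PostalCode}.
PostalCode -> City applies; add {City} → now {Category, City, PostalCode}.
PostalCode -> UnitPrice applies; add {UnitPrice} → now {Category, City, PostalCode, UnitPrice}.
City -> Qty applies; add {Qty} → now {Category, City, PostalCode, Qty, UnitPrice}.
No further FD applies.

{Category, City, PostalCode, Qty, UnitPrice}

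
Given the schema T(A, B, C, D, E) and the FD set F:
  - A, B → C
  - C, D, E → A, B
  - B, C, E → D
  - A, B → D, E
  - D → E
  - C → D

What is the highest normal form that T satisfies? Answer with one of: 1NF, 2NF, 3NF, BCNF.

Candidate keys: {A, B}, {C}. Prime attributes: {A, B, C}.
D → E: {D}⁺ = {D, E}, which is not all of the attributes, so the left side is not a superkey — BCNF is violated.
D → E has non-prime {E} on the right and a non-superkey on the left, so 3NF fails.
No non-prime attribute depends on a proper subset of any candidate key, so 2NF holds.

2NF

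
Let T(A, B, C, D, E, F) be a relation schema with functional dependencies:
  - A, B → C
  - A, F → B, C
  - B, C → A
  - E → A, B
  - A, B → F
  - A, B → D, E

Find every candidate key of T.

{E} is a candidate key since {E}⁺ = {A, B, C, D, E, F} covers every attribute.
{A, B} is a candidate key since {A, B}⁺ = {A, B, C, D, E, F} covers every attribute.
{A, F} is a candidate key since {A, F}⁺ = {A, B, C, D, E, F} covers every attribute.
{B, C} is a candidate key since {B, C}⁺ = {A, B, C, D, E, F} covers every attribute.
These are minimal and exhaustive — every other superkey contains one of them.

{A, B}, {A, F}, {B, C}, {E}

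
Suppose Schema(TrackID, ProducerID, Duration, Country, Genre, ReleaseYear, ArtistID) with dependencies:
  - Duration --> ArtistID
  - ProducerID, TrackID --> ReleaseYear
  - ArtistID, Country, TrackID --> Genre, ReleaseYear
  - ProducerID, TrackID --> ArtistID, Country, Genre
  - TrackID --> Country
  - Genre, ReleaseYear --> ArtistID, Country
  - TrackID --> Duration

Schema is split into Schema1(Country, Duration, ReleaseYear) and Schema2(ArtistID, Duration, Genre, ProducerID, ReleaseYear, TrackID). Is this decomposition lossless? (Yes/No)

The shared attributes are {Duration, ReleaseYear} and {Duration, ReleaseYear}⁺ = {ArtistID, Duration, ReleaseYear}.
The closure covers neither Schema1 nor Schema2 entirely; the join is not lossless.

No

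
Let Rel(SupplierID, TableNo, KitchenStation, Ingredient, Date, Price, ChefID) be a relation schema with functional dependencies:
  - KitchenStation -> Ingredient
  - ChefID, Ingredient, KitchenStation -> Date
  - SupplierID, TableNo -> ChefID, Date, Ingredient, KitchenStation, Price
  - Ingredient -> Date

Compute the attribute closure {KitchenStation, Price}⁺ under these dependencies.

Start with {KitchenStation, Price}.
KitchenStation -> Ingredient applies; add {Ingredient} → now {Ingredient, KitchenStation, Price}.
Ingredient -> Date applies; add {Date} → now {Date, Ingredient, KitchenStation, Price}.
No further FD applies.

{Date, Ingredient, KitchenStation, Price}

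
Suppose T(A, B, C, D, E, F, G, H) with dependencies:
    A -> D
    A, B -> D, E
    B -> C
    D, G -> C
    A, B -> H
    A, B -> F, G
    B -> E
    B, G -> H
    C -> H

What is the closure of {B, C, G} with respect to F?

{B, C, E, G, H}

Start with {B, C, G}.
B -> E applies; add {E} → now {B, C, E, G}.
B, G -> H applies; add {H} → now {B, C, E, G, H}.
No further FD applies.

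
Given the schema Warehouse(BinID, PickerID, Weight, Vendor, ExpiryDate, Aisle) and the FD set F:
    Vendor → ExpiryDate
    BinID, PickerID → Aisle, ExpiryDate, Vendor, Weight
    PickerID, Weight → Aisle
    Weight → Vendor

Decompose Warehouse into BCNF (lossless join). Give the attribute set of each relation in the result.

Candidate key of the original relation: {BinID, PickerID}.
Within {Aisle, BinID, ExpiryDate, PickerID, Vendor, Weight}: {Vendor}⁺ ∩ {Aisle, BinID, ExpiryDate, PickerID, Vendor, Weight} = {ExpiryDate, Vendor}, not the whole set, so Vendor → ExpiryDate violates BCNF; decompose into {ExpiryDate, Vendor} and {Aisle, BinID, PickerID, Vendor, Weight}.
{ExpiryDate, Vendor} is in BCNF.
Within {Aisle, BinID, PickerID, Vendor, Weight}: {PickerID, Weight}⁺ ∩ {Aisle, BinID, PickerID, Vendor, Weight} = {Aisle, PickerID, Vendor, Weight}, not the whole set, so PickerID, Weight → Aisle, Vendor violates BCNF; decompose into {Aisle, PickerID, Vendor, Weight} and {BinID, PickerID, Weight}.
Within {Aisle, PickerID, Vendor, Weight}: {Weight}⁺ ∩ {Aisle, PickerID, Vendor, Weight} = {Vendor, Weight}, not the whole set, so Weight → Vendor violates BCNF; decompose into {Vendor, Weight} and {Aisle, PickerID, Weight}.
{Vendor, Weight} is in BCNF.
{Aisle, PickerID, Weight} is in BCNF.
{BinID, PickerID, Weight} is in BCNF.

{Aisle, PickerID, Weight}; {BinID, PickerID, Weight}; {ExpiryDate, Vendor}; {Vendor, Weight}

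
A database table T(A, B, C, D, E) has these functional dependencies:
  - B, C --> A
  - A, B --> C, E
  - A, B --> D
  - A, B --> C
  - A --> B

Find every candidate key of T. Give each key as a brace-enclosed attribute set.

{A}⁺ = {A, B, C, D, E}, which is every attribute, so {A} is a candidate key.
{B, C}⁺ = {A, B, C, D, E}, which is every attribute, so {B, C} is a candidate key.
These are minimal and exhaustive — every other superkey contains one of them.

{A}, {B, C}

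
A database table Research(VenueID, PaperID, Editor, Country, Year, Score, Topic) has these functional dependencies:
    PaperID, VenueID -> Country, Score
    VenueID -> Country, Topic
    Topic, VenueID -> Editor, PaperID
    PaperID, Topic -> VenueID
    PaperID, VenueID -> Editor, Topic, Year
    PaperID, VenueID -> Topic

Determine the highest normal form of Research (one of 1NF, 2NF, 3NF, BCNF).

BCNF

Candidate keys: {PaperID, Topic}, {VenueID}. Prime attributes: {PaperID, Topic, VenueID}.
The left-hand side of every FD is a superkey, so BCNF is satisfied.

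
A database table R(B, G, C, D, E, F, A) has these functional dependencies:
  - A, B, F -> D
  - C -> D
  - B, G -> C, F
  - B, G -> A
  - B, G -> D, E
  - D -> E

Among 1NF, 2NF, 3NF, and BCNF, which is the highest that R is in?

Candidate key: {B, G}. Prime attributes: {B, G}.
For A, B, F -> D we have {A, B, F}⁺ = {A, B, D, E, F}; {A, B, F} is not a superkey, so BCNF fails.
Because {D} is non-prime and the left side of A, B, F -> D is not a superkey, the relation is not in 3NF.
No non-prime attribute depends on a proper subset of any candidate key, so 2NF holds.

2NF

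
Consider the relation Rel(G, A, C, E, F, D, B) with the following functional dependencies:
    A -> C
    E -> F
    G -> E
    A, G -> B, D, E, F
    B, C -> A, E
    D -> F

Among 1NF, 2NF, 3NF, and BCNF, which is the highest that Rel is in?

Candidate keys: {A, G}, {B, C, G}. Prime attributes: {A, B, C, G}.
A -> C breaks BCNF: {A}⁺ = {A, C}, so {A} is not a superkey.
E -> F has non-prime {F} on the right and a non-superkey on the left, so 3NF fails.
Since {G} ⊂ {A, G} and {G}⁺ ⊇ {E, F} with {E, F} non-prime, there is a partial dependency; 2NF fails.

1NF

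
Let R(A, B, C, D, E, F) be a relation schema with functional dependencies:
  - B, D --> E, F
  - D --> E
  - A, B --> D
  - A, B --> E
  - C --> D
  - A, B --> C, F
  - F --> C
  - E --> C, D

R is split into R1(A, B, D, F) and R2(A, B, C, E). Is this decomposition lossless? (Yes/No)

Yes

R1 ∩ R2 = {A, B}; its closure under F is {A, B, C, D, E, F}.
This includes all of R1, so the common attributes are a superkey of R1 — the join is lossless.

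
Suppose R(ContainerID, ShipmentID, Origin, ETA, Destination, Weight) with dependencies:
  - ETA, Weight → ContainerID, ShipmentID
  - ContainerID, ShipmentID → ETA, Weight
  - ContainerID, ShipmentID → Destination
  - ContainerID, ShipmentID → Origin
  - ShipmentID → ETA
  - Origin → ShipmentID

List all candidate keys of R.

Closure of {ContainerID, Origin} is {ContainerID, Destination, ETA, Origin, ShipmentID, Weight}, the whole schema; {ContainerID, Origin} is a candidate key.
Closure of {ContainerID, ShipmentID} is {ContainerID, Destination, ETA, Origin, ShipmentID, Weight}, the whole schema; {ContainerID, ShipmentID} is a candidate key.
Closure of {ETA, Weight} is {ContainerID, Destination, ETA, Origin, ShipmentID, Weight}, the whole schema; {ETA, Weight} is a candidate key.
Closure of {Origin, Weight} is {ContainerID, Destination, ETA, Origin, ShipmentID, Weight}, the whole schema; {Origin, Weight} is a candidate key.
Closure of {ShipmentID, Weight} is {ContainerID, Destination, ETA, Origin, ShipmentID, Weight}, the whole schema; {ShipmentID, Weight} is a candidate key.
These are minimal and exhaustive — every other superkey contains one of them.

{ContainerID, Origin}, {ContainerID, ShipmentID}, {ETA, Weight}, {Origin, Weight}, {ShipmentID, Weight}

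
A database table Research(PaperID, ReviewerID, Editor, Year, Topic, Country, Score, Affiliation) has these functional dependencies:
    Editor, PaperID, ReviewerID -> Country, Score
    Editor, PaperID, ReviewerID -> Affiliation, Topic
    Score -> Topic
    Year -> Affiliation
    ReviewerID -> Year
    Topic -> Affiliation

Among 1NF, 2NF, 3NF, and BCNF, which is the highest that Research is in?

1NF

Candidate key: {Editor, PaperID, ReviewerID}. Prime attributes: {Editor, PaperID, ReviewerID}.
Score -> Topic: {Score}⁺ = {Affiliation, Score, Topic}, which is not all of the attributes, so the left side is not a superkey — BCNF is violated.
Score -> Topic has non-prime {Topic} on the right and a non-superkey on the left, so 3NF fails.
The proper key subset {ReviewerID} of {Editor, PaperID, ReviewerID} determines non-prime {Affiliation, Year}, so the relation is not even in 2NF.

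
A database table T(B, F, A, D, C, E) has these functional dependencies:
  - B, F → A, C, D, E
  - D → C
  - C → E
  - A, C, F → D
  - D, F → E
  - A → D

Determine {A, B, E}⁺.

{A, B, C, D, E}

Start with {A, B, E}.
A → D applies; add {D} → now {A, B, D, E}.
D → C applies; add {C} → now {A, B, C, D, E}.
No further FD applies.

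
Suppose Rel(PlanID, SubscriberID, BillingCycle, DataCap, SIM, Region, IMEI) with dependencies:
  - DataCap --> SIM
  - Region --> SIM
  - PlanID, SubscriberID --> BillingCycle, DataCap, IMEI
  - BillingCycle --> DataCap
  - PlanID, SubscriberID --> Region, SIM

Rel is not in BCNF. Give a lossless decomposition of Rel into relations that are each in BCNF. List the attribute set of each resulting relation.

{BillingCycle, DataCap}; {BillingCycle, IMEI, PlanID, Region, SubscriberID}; {DataCap, SIM}

Candidate key of the original relation: {PlanID, SubscriberID}.
{BillingCycle, DataCap, IMEI, PlanID, Region, SIM, SubscriberID}: {DataCap} determines {DataCap, SIM} here but is not a superkey — split on DataCap --> SIM, giving {DataCap, SIM} and {BillingCycle, DataCap, IMEI, PlanID, Region, SubscriberID}.
{DataCap, SIM} has no BCNF violation.
{BillingCycle, DataCap, IMEI, PlanID, Region, SubscriberID}: {BillingCycle} determines {BillingCycle, DataCap} here but is not a superkey — split on BillingCycle --> DataCap, giving {BillingCycle, DataCap} and {BillingCycle, IMEI, PlanID, Region, SubscriberID}.
{BillingCycle, DataCap} has no BCNF violation.
{BillingCycle, IMEI, PlanID, Region, SubscriberID} has no BCNF violation.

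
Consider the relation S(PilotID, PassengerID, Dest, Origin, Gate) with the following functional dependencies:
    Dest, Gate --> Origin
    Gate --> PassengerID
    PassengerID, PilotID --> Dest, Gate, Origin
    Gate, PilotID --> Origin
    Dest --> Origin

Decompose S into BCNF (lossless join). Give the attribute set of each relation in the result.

{Dest, Gate, PilotID}; {Dest, Origin}; {Gate, PassengerID}

Candidate keys of the original relation: {Gate, PilotID}, {PassengerID, PilotID}.
Within {Dest, Gate, Origin, PassengerID, PilotID}: {Dest, Gate}⁺ ∩ {Dest, Gate, Origin, PassengerID, PilotID} = {Dest, Gate, Origin, PassengerID}, not the whole set, so Dest, Gate --> Origin, PassengerID violates BCNF; decompose into {Dest, Gate, Origin, PassengerID} and {Dest, Gate, PilotID}.
Within {Dest, Gate, Origin, PassengerID}: {Gate}⁺ ∩ {Dest, Gate, Origin, PassengerID} = {Gate, PassengerID}, not the whole set, so Gate --> PassengerID violates BCNF; decompose into {Gate, PassengerID} and {Dest, Gate, Origin}.
{Gate, PassengerID} is in BCNF.
Within {Dest, Gate, Origin}: {Dest}⁺ ∩ {Dest, Gate, Origin} = {Dest, Origin}, not the whole set, so Dest --> Origin violates BCNF; decompose into {Dest, Origin} and {Dest, Gate}.
{Dest, Origin} is in BCNF.
{Dest, Gate} is in BCNF.
{Dest, Gate, PilotID} is in BCNF.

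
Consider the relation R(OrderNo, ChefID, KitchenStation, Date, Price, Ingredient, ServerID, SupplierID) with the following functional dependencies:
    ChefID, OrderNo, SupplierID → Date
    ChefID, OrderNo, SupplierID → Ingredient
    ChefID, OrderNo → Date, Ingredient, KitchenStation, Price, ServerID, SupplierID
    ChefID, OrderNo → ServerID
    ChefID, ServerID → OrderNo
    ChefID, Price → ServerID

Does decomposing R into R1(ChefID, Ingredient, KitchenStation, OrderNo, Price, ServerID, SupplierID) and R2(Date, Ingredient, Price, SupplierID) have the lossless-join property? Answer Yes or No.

No

Common attributes: {Ingredient, Price, SupplierID}; their closure is {Ingredient, Price, SupplierID}.
The closure covers neither R1 nor R2 entirely; the join is not lossless.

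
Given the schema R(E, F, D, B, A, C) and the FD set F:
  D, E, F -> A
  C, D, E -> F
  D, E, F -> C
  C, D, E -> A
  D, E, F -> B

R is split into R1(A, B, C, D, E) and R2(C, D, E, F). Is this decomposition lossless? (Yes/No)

Yes

R1 ∩ R2 = {C, D, E}; its closure under F is {A, B, C, D, E, F}.
R1 is contained in that closure, so R1 ∩ R2 -> R1 holds and the join is lossless.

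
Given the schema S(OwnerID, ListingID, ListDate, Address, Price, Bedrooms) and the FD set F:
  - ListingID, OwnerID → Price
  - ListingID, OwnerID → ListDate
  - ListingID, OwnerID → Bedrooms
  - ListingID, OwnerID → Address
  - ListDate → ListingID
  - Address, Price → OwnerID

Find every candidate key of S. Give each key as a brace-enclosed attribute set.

{Address, ListDate, Price}, {Address, ListingID, Price}, {ListDate, OwnerID}, {ListingID, OwnerID}

{ListDate, OwnerID}⁺ = {Address, Bedrooms, ListDate, ListingID, OwnerID, Price}, which is every attribute, so {ListDate, OwnerID} is a candidate key.
{ListingID, OwnerID}⁺ = {Address, Bedrooms, ListDate, ListingID, OwnerID, Price}, which is every attribute, so {ListingID, OwnerID} is a candidate key.
{Address, ListDate, Price}⁺ = {Address, Bedrooms, ListDate, ListingID, OwnerID, Price}, which is every attribute, so {Address, ListDate, Price} is a candidate key.
{Address, ListingID, Price}⁺ = {Address, Bedrooms, ListDate, ListingID, OwnerID, Price}, which is every attribute, so {Address, ListingID, Price} is a candidate key.
No proper subset of any of these is a key, and no other minimal superkey exists.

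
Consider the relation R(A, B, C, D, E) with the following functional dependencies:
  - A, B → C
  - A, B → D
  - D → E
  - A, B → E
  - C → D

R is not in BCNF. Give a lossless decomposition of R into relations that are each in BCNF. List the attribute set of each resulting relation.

Candidate key of the original relation: {A, B}.
Within {A, B, C, D, E}: {D}⁺ ∩ {A, B, C, D, E} = {D, E}, not the whole set, so D → E violates BCNF; decompose into {D, E} and {A, B, C, D}.
{D, E}: every determinant is a superkey — BCNF.
Within {A, B, C, D}: {C}⁺ ∩ {A, B, C, D} = {C, D}, not the whole set, so C → D violates BCNF; decompose into {C, D} and {A, B, C}.
{C, D}: every determinant is a superkey — BCNF.
{A, B, C}: every determinant is a superkey — BCNF.

{A, B, C}; {C, D}; {D, E}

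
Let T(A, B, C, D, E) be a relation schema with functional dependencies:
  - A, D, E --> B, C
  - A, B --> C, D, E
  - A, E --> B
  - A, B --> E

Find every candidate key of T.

No FD produces {A}, so it must be in every candidate key.
{A, B}⁺ = {A, B, C, D, E} — all of the relation — so {A, B} is a candidate key.
{A, E}⁺ = {A, B, C, D, E} — all of the relation — so {A, E} is a candidate key.
Any other superkey properly contains one of these, so there are no further candidate keys.

{A, B}, {A, E}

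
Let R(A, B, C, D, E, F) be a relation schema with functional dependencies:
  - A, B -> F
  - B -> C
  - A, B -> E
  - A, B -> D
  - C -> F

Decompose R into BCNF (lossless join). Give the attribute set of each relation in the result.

{A, B, D, E}; {B, C}; {C, F}

Candidate key of the original relation: {A, B}.
In {A, B, C, D, E, F}, {B} is not a superkey ({B}⁺ restricted to this set is {B, C, F}), so split on B -> C, F into {B, C, F} and {A, B, D, E}.
In {B, C, F}, {C} is not a superkey ({C}⁺ restricted to this set is {C, F}), so split on C -> F into {C, F} and {B, C}.
{C, F}: every determinant is a superkey — BCNF.
{B, C}: every determinant is a superkey — BCNF.
{A, B, D, E}: every determinant is a superkey — BCNF.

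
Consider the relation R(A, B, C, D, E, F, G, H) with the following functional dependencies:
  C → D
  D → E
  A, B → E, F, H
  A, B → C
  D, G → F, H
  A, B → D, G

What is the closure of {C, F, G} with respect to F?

{C, D, E, F, G, H}

Start with {C, F, G}.
C → D applies; add {D} → now {C, D, F, G}.
D → E applies; add {E} → now {C, D, E, F, G}.
D, G → F, H applies; add {H} → now {C, D, E, F, G, H}.
No further FD applies.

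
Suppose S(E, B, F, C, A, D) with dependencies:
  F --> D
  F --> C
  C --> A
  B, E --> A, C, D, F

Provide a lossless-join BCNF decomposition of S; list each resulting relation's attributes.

{A, C}; {B, E, F}; {C, D, F}

Candidate key of the original relation: {B, E}.
{A, B, C, D, E, F}: {F} determines {A, C, D, F} here but is not a superkey — split on F --> A, C, D, giving {A, C, D, F} and {B, E, F}.
{A, C, D, F}: {C} determines {A, C} here but is not a superkey — split on C --> A, giving {A, C} and {C, D, F}.
{A, C}: every determinant is a superkey — BCNF.
{C, D, F}: every determinant is a superkey — BCNF.
{B, E, F}: every determinant is a superkey — BCNF.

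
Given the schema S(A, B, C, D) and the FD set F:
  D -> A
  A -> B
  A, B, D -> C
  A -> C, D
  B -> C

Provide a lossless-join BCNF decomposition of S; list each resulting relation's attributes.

Candidate keys of the original relation: {A}, {D}.
Within {A, B, C, D}: {B}⁺ ∩ {A, B, C, D} = {B, C}, not the whole set, so B -> C violates BCNF; decompose into {B, C} and {A, B, D}.
{B, C}: every determinant is a superkey — BCNF.
{A, B, D}: every determinant is a superkey — BCNF.

{A, B, D}; {B, C}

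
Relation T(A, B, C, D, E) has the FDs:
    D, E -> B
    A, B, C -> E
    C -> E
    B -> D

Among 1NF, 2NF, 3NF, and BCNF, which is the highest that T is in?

1NF

Candidate keys: {A, B, C}, {A, C, D}. Prime attributes: {A, B, C, D}.
D, E -> B breaks BCNF: {D, E}⁺ = {B, D, E}, so {D, E} is not a superkey.
C -> E has non-prime {E} on the right and a non-superkey on the left, so 3NF fails.
{C} is a proper subset of the key {A, B, C}, and {C}⁺ contains the non-prime attribute {E} — a partial dependency, so 2NF is violated.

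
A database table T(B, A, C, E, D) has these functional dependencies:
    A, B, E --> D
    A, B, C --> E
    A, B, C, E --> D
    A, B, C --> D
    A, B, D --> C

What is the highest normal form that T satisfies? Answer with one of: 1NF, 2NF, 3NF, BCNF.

BCNF

Candidate keys: {A, B, C}, {A, B, D}, {A, B, E}. Prime attributes: {A, B, C, D, E}.
Each dependency's left side is a superkey — BCNF holds.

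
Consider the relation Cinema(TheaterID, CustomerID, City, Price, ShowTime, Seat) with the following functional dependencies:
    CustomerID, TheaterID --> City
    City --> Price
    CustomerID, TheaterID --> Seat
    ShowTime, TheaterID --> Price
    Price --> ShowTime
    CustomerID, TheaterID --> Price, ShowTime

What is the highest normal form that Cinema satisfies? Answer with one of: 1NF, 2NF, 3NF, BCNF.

Candidate key: {CustomerID, TheaterID}. Prime attributes: {CustomerID, TheaterID}.
City --> Price breaks BCNF: {City}⁺ = {City, Price, ShowTime}, so {City} is not a superkey.
City --> Price determines the non-prime attribute {Price} from a non-superkey — 3NF is violated.
Checking every proper subset of each key, none determines a non-prime attribute — 2NF is satisfied.

2NF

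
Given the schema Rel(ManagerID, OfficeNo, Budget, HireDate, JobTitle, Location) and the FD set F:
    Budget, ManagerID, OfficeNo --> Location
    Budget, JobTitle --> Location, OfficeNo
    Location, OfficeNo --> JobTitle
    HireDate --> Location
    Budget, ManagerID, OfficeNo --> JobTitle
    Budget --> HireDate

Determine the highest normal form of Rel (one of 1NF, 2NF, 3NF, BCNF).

Candidate keys: {Budget, JobTitle, ManagerID}, {Budget, ManagerID, OfficeNo}. Prime attributes: {Budget, JobTitle, ManagerID, OfficeNo}.
Budget, JobTitle --> Location, OfficeNo: {Budget, JobTitle}⁺ = {Budget, HireDate, JobTitle, Location, OfficeNo}, which is not all of the attributes, so the left side is not a superkey — BCNF is violated.
Budget, JobTitle --> Location, OfficeNo has non-prime {Location} on the right and a non-superkey on the left, so 3NF fails.
{Budget} is a proper subset of the key {Budget, JobTitle, ManagerID}, and {Budget}⁺ contains the non-prime attributes {HireDate, Location} — a partial dependency, so 2NF is violated.

1NF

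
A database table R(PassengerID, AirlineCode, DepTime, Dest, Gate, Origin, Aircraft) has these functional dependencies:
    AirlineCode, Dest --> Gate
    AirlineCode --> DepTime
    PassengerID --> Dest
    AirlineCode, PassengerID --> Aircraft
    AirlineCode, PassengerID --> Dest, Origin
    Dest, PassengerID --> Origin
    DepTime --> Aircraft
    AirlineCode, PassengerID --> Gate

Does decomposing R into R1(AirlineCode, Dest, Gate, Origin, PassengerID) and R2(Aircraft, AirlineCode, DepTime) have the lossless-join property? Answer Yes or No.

Yes

R1 ∩ R2 = {AirlineCode}; its closure under F is {Aircraft, AirlineCode, DepTime}.
R2 is contained in that closure, so R1 ∩ R2 --> R2 holds and the join is lossless.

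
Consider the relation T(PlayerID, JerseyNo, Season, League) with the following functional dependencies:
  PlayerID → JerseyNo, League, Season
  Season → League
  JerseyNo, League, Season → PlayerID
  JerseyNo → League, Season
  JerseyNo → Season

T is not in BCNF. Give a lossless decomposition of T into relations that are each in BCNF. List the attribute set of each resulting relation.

{JerseyNo, PlayerID, Season}; {League, Season}

Candidate keys of the original relation: {JerseyNo}, {PlayerID}.
In {JerseyNo, League, PlayerID, Season}, {Season} is not a superkey ({Season}⁺ restricted to this set is {League, Season}), so split on Season → League into {League, Season} and {JerseyNo, PlayerID, Season}.
{League, Season}: every determinant is a superkey — BCNF.
{JerseyNo, PlayerID, Season}: every determinant is a superkey — BCNF.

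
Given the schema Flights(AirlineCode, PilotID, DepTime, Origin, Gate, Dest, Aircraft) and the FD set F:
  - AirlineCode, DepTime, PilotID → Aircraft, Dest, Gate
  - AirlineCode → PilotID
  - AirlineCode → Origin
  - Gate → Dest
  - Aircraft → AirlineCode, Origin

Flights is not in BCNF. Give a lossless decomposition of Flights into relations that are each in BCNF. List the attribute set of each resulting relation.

{Aircraft, AirlineCode}; {Aircraft, DepTime, Gate}; {AirlineCode, Origin, PilotID}; {Dest, Gate}

Candidate keys of the original relation: {Aircraft, DepTime}, {AirlineCode, DepTime}.
In {Aircraft, AirlineCode, DepTime, Dest, Gate, Origin, PilotID}, {AirlineCode} is not a superkey ({AirlineCode}⁺ restricted to this set is {AirlineCode, Origin, PilotID}), so split on AirlineCode → Origin, PilotID into {AirlineCode, Origin, PilotID} and {Aircraft, AirlineCode, DepTime, Dest, Gate}.
{AirlineCode, Origin, PilotID}: every determinant is a superkey — BCNF.
In {Aircraft, AirlineCode, DepTime, Dest, Gate}, {Gate} is not a superkey ({Gate}⁺ restricted to this set is {Dest, Gate}), so split on Gate → Dest into {Dest, Gate} and {Aircraft, AirlineCode, DepTime, Gate}.
{Dest, Gate}: every determinant is a superkey — BCNF.
In {Aircraft, AirlineCode, DepTime, Gate}, {Aircraft} is not a superkey ({Aircraft}⁺ restricted to this set is {Aircraft, AirlineCode}), so split on Aircraft → AirlineCode into {Aircraft, AirlineCode} and {Aircraft, DepTime, Gate}.
{Aircraft, AirlineCode}: every determinant is a superkey — BCNF.
{Aircraft, DepTime, Gate}: every determinant is a superkey — BCNF.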